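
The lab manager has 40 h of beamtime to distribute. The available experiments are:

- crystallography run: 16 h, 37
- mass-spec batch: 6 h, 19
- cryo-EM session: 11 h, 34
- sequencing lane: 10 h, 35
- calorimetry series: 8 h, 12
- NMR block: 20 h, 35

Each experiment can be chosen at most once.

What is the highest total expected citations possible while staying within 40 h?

106

Ranking by ratio (expected citations/h): sequencing lane 3.50, mass-spec batch 3.17, cryo-EM session 3.09.
The ratio heuristic lands on mass-spec batch + cryo-EM session + sequencing lane + calorimetry series (100) but leaves 5 h idle.
Dropping mass-spec batch and calorimetry series frees 14 h; slotting in crystallography run (16 h) lifts the total to 106 at 37 h.
That's the maximum — no swap from here does better than 106.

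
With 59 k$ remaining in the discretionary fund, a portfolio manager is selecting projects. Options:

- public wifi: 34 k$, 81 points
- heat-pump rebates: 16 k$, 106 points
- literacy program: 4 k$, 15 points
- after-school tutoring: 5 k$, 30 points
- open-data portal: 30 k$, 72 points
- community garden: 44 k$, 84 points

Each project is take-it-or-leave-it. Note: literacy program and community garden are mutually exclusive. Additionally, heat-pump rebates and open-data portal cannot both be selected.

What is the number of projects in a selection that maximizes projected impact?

4

Best achievable projected impact is 232.
One optimal bundle: public wifi + heat-pump rebates + literacy program + after-school tutoring (59 k$).
Every optimal selection uses 4 projects.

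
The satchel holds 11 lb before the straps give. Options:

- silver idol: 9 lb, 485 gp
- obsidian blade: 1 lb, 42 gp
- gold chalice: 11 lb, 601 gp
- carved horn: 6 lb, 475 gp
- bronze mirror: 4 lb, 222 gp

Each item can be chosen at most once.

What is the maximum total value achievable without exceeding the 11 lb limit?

Obsidian blade + carved horn + bronze mirror uses 11 of the 11 lb and totals 739.

739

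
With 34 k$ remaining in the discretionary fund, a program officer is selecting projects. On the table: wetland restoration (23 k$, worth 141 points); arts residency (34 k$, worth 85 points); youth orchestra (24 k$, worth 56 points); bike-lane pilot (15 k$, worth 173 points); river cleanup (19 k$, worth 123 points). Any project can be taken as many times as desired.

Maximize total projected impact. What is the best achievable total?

346

Density check — bike-lane pilot 11.53, river cleanup 6.47, wetland restoration 6.13 are the best per k$.
Best packing: 2×bike-lane pilot — 30 k$, 346 total.
Every other selection either busts 34 k$ or fails to beat 346.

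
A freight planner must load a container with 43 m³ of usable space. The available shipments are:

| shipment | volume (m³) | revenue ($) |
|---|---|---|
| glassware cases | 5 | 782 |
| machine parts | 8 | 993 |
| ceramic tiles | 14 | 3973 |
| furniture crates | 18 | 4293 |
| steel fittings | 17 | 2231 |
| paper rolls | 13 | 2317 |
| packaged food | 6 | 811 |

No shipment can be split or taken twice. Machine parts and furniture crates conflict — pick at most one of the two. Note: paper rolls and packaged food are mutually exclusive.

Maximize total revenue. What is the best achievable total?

9859

Taking glassware cases + ceramic tiles + furniture crates + packaged food: 43 m³ used, 9859 in revenue.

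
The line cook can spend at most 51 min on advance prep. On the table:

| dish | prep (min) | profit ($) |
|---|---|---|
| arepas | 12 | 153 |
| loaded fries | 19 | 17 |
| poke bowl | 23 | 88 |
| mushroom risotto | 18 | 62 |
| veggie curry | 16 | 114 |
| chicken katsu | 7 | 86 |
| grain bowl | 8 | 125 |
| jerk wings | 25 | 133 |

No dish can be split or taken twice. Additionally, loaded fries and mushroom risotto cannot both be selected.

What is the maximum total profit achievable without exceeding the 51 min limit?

Arepas + veggie curry + chicken katsu + grain bowl uses 43 of the 51 min and totals 478.
The spare 8 min is too small for any remaining dish, and no feasible exchange beats 478.

478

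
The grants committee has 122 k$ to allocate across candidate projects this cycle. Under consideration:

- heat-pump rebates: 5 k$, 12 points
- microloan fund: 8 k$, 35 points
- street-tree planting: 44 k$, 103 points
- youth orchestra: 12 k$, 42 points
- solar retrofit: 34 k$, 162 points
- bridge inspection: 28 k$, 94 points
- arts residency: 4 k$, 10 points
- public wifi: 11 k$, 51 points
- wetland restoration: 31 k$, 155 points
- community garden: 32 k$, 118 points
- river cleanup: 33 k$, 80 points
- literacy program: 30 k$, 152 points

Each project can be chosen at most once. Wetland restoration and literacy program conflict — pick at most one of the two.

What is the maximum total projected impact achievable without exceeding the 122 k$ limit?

Best packing: heat-pump rebates + microloan fund + solar retrofit + public wifi + wetland restoration + community garden — 121 k$, 533 total.

533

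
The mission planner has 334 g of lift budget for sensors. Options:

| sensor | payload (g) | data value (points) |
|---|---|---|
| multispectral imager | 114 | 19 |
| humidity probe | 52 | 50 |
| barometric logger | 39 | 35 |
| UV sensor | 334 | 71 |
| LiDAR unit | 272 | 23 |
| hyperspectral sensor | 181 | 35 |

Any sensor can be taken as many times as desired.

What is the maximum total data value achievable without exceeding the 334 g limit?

305

Greedy by ratio would take 6×humidity probe: 312 g used, total 300.
Dropping 2×humidity probe frees 104 g; slotting in 3×barometric logger (117 g) lifts the total to 305 at 325 g.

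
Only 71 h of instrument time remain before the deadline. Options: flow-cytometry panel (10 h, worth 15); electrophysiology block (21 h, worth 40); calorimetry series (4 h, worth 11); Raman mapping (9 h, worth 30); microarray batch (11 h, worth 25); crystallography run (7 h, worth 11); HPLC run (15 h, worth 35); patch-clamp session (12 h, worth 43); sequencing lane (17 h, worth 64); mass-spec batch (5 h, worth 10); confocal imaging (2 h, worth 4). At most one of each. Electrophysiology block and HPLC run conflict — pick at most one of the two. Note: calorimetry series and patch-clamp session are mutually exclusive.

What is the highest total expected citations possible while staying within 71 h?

Raman mapping + microarray batch + HPLC run + patch-clamp session + sequencing lane + mass-spec batch + confocal imaging uses 71 of the 71 h and totals 211.

211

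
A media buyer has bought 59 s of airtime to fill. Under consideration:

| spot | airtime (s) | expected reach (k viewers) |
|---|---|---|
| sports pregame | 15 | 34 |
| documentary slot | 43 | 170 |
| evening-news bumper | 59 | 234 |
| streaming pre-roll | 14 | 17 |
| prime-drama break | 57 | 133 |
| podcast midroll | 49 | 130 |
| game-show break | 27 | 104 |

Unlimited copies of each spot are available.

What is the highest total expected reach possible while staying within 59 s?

234

Evening-news bumper uses 59 of the 59 s and totals 234.
Nothing else within 59 s beats 234.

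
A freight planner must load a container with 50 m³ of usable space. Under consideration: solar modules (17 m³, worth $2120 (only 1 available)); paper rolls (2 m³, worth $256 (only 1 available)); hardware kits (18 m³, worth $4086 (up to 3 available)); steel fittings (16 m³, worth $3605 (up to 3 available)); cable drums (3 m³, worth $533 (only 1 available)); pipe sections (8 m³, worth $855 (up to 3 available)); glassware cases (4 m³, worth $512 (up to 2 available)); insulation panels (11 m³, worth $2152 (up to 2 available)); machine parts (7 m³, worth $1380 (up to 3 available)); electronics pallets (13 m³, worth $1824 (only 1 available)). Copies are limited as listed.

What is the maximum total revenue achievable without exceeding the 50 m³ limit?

Taking the top-ratio shipments first gives 2×hardware kits + 2×machine parts for 10932 (50 m³).
Dropping hardware kits and 2×machine parts frees 32 m³; slotting in 2×steel fittings (32 m³) lifts the total to 11296 at 50 m³.
Every other selection either busts 50 m³ or exceeds an availability limit or fails to beat 11296.

11296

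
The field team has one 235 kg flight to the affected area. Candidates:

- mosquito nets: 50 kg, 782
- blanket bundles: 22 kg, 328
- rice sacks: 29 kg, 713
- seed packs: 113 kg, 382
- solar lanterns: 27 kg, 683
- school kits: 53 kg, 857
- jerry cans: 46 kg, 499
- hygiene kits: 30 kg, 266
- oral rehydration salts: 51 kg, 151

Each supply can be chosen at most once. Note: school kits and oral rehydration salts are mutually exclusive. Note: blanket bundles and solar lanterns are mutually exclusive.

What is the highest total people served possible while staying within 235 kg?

Best packing: mosquito nets + rice sacks + solar lanterns + school kits + jerry cans + hygiene kits — 235 kg, 3800 total.

3800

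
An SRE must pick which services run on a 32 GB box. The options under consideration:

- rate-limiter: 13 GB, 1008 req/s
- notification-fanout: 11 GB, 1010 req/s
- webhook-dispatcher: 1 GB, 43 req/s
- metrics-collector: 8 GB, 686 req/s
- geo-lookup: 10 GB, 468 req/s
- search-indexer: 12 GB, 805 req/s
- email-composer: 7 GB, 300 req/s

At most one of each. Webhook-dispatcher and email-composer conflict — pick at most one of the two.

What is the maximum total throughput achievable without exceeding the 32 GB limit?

Ranking by ratio (throughput/GB): notification-fanout 91.82, metrics-collector 85.75, rate-limiter 77.54, search-indexer 67.08.
Rate-limiter + notification-fanout + metrics-collector uses 32 of the 32 GB and totals 2704.
Runner-up notification-fanout + webhook-dispatcher + metrics-collector + search-indexer tops out at 2544.

2704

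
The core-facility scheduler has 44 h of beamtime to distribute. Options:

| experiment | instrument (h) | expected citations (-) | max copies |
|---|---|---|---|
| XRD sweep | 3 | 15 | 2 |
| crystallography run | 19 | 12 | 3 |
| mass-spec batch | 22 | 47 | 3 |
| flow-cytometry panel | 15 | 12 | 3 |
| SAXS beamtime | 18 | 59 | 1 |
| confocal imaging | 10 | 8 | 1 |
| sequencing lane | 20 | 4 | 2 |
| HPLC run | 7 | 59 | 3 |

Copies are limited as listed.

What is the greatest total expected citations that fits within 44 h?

251

Ranking by ratio (expected citations/h): HPLC run 8.43, XRD sweep 5.00, SAXS beamtime 3.28, mass-spec batch 2.14.
A density-first pass picks 2×XRD sweep + flow-cytometry panel + 3×HPLC run — 219 at 42 h.
The 18 h tied up in XRD sweep and flow-cytometry panel is better spent on SAXS beamtime — total rises to 251 (42 h).
Nothing else within 44 h beats 251.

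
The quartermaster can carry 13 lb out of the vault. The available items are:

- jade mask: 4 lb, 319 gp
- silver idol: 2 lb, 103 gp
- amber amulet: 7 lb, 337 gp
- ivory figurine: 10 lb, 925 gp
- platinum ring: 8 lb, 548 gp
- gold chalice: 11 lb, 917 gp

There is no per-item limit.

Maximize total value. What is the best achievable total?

Ranking by ratio (value/lb): ivory figurine 92.50, gold chalice 83.36, jade mask 79.75, platinum ring 68.50.
The ratio ordering already packs tightly: silver idol + ivory figurine, 12 lb, 1028.
That's the maximum — no swap from here does better than 1028.

1028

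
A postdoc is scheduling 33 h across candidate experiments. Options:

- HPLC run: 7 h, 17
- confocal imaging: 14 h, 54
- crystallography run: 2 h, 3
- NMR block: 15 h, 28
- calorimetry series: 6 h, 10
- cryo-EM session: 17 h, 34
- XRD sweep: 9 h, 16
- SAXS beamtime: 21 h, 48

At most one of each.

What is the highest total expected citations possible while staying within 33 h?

A density-first pass picks HPLC run + confocal imaging + crystallography run + XRD sweep — 90 at 32 h.
The 16 h tied up in HPLC run and XRD sweep is better spent on cryo-EM session — total rises to 91 (33 h).
Nothing else within 33 h beats 91.

91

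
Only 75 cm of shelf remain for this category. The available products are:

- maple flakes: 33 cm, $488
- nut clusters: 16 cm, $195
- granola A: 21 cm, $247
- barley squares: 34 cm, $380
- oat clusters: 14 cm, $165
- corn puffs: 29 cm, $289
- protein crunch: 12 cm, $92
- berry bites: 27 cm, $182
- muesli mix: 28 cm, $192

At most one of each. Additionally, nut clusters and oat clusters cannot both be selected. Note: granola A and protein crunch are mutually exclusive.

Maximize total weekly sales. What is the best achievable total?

930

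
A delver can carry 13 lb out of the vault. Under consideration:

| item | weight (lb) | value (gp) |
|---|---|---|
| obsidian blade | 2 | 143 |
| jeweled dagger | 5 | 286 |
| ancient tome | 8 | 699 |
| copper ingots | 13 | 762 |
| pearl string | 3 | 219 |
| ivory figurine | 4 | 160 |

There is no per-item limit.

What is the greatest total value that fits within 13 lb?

1061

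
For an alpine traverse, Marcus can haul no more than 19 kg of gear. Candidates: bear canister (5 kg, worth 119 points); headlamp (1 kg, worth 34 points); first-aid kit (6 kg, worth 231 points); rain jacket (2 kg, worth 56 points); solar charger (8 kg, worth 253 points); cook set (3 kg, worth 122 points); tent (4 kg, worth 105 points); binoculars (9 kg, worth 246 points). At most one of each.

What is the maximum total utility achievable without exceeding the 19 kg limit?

662

Ranking by ratio (utility/kg): cook set 40.67, first-aid kit 38.50, headlamp 34.00, solar charger 31.62.
Greedy by ratio would take headlamp + first-aid kit + solar charger + cook set: 18 kg used, total 640.
Replace headlamp with rain jacket: the trade gains 22 net, giving 662 at 19 kg.
That's the maximum — no swap from here does better than 662.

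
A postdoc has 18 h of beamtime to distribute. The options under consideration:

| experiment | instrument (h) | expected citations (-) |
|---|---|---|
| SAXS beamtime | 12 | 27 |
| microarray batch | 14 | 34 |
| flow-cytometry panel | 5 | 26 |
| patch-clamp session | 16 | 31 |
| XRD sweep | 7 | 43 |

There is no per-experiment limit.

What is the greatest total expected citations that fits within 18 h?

95

Ranking by ratio (expected citations/h): XRD sweep 6.14, flow-cytometry panel 5.20, microarray batch 2.43.
Filling by ratio: 2×XRD sweep for 86, with 4 h left unused.
Replace XRD sweep with 2×flow-cytometry panel: the trade gains 9 net, giving 95 at 17 h.
That's the maximum — no swap from here does better than 95.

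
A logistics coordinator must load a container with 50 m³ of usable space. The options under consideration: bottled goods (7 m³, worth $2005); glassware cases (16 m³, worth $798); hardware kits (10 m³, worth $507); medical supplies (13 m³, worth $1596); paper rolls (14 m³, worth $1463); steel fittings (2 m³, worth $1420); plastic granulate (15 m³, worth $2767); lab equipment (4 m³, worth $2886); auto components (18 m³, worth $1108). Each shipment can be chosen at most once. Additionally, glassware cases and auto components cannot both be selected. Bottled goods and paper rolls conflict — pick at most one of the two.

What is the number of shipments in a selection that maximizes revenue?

5

The maximum revenue within 50 m³ is 10674.
For example bottled goods + medical supplies + steel fittings + plastic granulate + lab equipment achieves it, using 41 m³.
Every optimal selection uses 5 shipments.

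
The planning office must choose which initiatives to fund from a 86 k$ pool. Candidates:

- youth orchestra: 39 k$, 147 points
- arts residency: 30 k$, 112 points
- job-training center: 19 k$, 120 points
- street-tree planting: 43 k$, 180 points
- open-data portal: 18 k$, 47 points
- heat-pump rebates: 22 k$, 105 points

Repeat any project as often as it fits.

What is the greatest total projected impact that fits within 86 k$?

4×job-training center uses 76 of the 86 k$ and totals 480.

480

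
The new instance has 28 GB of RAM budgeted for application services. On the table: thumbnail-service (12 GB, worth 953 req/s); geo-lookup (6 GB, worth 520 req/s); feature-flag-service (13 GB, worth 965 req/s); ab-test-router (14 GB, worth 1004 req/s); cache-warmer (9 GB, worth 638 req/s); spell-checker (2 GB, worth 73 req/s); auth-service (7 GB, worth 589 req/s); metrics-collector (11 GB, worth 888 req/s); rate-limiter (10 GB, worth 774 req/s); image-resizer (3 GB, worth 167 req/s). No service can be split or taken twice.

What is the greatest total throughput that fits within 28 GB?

2251

Ranking by ratio (throughput/GB): geo-lookup 86.67, auth-service 84.14, metrics-collector 80.73.
Greedy by ratio would take geo-lookup + auth-service + metrics-collector + image-resizer: 27 GB used, total 2164.
Dropping geo-lookup and image-resizer frees 9 GB; slotting in rate-limiter (10 GB) lifts the total to 2251 at 28 GB.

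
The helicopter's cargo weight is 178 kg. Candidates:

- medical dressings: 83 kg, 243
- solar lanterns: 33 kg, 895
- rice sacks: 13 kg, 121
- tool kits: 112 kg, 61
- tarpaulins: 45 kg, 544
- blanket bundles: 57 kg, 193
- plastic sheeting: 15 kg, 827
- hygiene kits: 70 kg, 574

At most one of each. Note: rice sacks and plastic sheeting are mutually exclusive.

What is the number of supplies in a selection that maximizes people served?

Optimal total is 2840.
One optimal bundle: solar lanterns + tarpaulins + plastic sheeting + hygiene kits (163 kg).
Every optimal selection uses 4 supplies.

4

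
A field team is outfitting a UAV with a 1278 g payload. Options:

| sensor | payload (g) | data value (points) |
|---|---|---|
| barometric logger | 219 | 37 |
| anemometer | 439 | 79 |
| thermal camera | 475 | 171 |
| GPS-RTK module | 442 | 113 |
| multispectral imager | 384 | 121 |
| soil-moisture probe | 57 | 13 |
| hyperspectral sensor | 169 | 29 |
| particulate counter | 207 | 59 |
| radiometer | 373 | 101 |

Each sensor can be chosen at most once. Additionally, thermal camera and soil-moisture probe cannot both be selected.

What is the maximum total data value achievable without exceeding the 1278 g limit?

Thermal camera + multispectral imager + radiometer uses 1232 of the 1278 g and totals 393.
Nothing else feasible within 1278 g beats 393.

393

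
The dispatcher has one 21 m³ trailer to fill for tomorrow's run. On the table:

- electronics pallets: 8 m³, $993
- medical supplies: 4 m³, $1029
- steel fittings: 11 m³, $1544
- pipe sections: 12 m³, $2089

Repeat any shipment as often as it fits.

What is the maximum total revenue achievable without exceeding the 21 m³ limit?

5145

5×medical supplies uses 20 of the 21 m³ and totals 5145.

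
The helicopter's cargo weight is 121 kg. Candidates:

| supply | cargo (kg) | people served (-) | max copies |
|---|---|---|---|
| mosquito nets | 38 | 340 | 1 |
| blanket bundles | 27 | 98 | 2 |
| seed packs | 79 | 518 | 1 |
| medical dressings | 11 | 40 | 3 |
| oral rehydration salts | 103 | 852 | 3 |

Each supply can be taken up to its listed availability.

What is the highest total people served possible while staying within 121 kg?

892

Density check — mosquito nets 8.95, oral rehydration salts 8.27, seed packs 6.56 are the best per kg.
Filling by ratio: mosquito nets + seed packs for 858, with 4 kg left unused.
The 117 kg tied up in mosquito nets and seed packs is better spent on medical dressings + oral rehydration salts — total rises to 892 (114 kg).
Nothing else within 121 kg beats 892.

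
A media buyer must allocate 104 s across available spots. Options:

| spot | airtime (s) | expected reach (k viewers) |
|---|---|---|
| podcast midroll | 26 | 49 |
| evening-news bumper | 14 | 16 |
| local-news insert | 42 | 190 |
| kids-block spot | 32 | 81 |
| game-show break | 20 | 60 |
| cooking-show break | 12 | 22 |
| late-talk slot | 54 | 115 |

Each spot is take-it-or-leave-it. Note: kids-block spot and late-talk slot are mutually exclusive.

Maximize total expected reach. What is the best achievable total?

331

By expected reach per s: local-news insert 4.52, game-show break 3.00, kids-block spot 2.53, late-talk slot 2.13 lead.
Taking local-news insert + kids-block spot + game-show break: 94 s used, 331 in expected reach.
Next best is podcast midroll + local-news insert + game-show break + cooking-show break at 321 (100 s) — short by 10.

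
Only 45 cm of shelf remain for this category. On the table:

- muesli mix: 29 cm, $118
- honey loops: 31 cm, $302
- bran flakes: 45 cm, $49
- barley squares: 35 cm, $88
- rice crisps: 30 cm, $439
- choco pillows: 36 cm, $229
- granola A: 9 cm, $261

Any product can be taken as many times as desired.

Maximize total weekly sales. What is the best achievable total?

1305

The ratio ordering already packs tightly: 5×granola A, 45 cm, 1305.
No other feasible combination exceeds 1305.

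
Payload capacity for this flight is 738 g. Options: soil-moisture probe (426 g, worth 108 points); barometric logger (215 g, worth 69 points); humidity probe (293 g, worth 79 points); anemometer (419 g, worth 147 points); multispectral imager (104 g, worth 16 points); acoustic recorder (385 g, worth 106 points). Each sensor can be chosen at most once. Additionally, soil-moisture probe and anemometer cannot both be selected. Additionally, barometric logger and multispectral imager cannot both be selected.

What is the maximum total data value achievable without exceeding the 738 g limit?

226

By data value per g: anemometer 0.35, barometric logger 0.32, acoustic recorder 0.28, humidity probe 0.27 lead.
Taking humidity probe + anemometer: 712 g used, 226 in data value.
The closest alternative, barometric logger + anemometer, reaches only 216.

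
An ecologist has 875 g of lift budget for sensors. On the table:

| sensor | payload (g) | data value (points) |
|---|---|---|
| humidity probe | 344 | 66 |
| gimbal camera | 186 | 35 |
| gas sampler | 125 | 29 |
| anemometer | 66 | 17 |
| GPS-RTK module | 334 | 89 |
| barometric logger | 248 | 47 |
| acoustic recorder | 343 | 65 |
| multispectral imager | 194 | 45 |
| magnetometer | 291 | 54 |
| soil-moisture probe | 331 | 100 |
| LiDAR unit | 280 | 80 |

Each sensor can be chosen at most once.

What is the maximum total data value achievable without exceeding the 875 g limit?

The ratio heuristic lands on gas sampler + anemometer + soil-moisture probe + LiDAR unit (226) but leaves 73 g idle.
Replace gas sampler with multispectral imager: the trade gains 16 net, giving 242 at 871 g.

242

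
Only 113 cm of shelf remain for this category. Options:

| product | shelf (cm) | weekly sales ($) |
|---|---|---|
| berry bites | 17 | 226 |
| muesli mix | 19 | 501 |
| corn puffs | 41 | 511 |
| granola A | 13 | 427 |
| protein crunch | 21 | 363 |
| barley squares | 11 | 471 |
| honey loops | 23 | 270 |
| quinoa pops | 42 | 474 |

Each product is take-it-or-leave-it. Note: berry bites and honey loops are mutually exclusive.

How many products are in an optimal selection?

Optimal total is 2273.
muesli mix + corn puffs + granola A + protein crunch + barley squares hits 2273 at 105 cm.
All optima have 5 products.

5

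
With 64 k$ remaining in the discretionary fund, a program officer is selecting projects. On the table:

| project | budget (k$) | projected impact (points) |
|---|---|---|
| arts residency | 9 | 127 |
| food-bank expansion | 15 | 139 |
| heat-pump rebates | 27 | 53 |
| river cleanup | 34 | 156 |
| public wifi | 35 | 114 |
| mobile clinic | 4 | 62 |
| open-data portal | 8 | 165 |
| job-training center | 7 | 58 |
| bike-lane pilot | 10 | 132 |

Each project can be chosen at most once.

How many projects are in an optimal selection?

6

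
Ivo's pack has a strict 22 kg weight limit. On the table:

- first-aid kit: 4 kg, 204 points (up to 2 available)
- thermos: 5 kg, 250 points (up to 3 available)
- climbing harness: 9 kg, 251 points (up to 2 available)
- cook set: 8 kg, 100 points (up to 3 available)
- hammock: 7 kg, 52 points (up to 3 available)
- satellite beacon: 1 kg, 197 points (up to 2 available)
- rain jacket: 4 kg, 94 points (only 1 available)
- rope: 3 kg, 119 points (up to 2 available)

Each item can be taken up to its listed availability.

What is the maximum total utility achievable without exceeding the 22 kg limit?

Ranking by ratio (utility/kg): satellite beacon 197.00, first-aid kit 51.00, thermos 50.00, rope 39.67.
Filling by ratio: 2×first-aid kit + 2×thermos + 2×satellite beacon for 1302, with 2 kg left unused.
Replace first-aid kit with thermos: the trade gains 46 net, giving 1348 at 21 kg.

1348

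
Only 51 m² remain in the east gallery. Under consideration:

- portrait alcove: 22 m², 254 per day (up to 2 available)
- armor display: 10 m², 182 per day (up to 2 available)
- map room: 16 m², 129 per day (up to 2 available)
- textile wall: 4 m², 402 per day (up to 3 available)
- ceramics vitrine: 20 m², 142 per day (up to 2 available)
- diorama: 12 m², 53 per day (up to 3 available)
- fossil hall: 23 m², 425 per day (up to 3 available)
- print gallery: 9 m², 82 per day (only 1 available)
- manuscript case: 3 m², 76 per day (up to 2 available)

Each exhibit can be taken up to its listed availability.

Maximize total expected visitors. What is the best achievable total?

1965

By expected visitors per m²: textile wall 100.50, manuscript case 25.33, fossil hall 18.48, armor display 18.20 lead.
The ratio ordering already packs tightly: armor display + 3×textile wall + fossil hall + 2×manuscript case, 51 m², 1965.
Every other selection either busts 51 m² or exceeds an availability limit or fails to beat 1965.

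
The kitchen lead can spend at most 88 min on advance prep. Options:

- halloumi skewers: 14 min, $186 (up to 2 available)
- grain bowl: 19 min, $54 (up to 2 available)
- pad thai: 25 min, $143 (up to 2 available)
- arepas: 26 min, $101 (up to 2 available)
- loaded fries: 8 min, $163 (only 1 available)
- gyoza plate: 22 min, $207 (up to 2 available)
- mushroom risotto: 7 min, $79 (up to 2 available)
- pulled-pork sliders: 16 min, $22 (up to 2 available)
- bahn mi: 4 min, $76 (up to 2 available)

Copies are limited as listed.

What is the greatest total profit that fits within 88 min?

1101

Ranking by ratio (profit/min): loaded fries 20.38, bahn mi 19.00, halloumi skewers 13.29.
Greedy by ratio would take 2×halloumi skewers + loaded fries + gyoza plate + 2×mushroom risotto + 2×bahn mi: 80 min used, total 1052.
Dropping 2×mushroom risotto frees 14 min; slotting in gyoza plate (22 min) lifts the total to 1101 at 88 min.
That's the maximum — no swap from here does better than 1101.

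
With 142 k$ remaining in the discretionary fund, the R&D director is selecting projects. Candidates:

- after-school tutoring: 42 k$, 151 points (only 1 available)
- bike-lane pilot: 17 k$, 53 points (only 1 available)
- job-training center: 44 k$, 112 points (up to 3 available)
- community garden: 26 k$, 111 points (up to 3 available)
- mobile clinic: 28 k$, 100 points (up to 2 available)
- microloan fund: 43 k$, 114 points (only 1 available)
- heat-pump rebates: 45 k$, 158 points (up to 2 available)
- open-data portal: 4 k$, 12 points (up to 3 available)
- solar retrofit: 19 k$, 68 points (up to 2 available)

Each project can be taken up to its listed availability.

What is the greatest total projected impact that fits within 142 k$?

559

By projected impact per k$: community garden 4.27, after-school tutoring 3.60, solar retrofit 3.58 lead.
Taking the top-ratio projects first gives after-school tutoring + 3×community garden + solar retrofit for 552 (139 k$).
The 42 k$ tied up in after-school tutoring is better spent on heat-pump rebates — total rises to 559 (142 k$).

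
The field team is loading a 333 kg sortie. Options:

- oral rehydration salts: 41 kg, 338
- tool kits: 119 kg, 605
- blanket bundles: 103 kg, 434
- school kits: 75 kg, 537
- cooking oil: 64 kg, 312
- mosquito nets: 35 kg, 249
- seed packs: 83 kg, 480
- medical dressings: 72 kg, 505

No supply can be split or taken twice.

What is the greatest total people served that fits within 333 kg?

2109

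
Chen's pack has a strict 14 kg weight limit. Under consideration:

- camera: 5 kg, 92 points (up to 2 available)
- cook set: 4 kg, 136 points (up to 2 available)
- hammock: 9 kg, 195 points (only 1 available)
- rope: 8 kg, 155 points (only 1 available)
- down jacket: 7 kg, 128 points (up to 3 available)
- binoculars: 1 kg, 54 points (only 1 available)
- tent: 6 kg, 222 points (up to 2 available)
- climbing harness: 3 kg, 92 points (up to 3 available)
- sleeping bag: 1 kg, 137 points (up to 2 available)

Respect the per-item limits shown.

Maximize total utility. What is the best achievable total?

Greedy by ratio would take cook set + binoculars + tent + 2×sleeping bag: 13 kg used, total 686.
Dropping cook set and binoculars frees 5 kg; slotting in tent (6 kg) lifts the total to 718 at 14 kg.
Every other selection either busts 14 kg or exceeds an availability limit or fails to beat 718.

718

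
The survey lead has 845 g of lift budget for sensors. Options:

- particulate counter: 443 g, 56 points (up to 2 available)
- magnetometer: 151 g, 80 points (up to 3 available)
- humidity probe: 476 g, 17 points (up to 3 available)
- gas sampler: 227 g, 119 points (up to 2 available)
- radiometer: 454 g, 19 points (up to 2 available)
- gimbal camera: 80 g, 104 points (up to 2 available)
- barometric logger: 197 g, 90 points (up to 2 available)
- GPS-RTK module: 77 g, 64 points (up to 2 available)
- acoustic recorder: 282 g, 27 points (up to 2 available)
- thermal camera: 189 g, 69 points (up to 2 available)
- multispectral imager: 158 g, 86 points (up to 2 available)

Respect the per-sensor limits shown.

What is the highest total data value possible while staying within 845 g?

615

Filling by ratio: magnetometer + 2×gimbal camera + 2×GPS-RTK module + 2×multispectral imager for 588, with 64 g left unused.
Replace 2×multispectral imager with magnetometer + gas sampler: the trade gains 27 net, giving 615 at 843 g.
Every other selection either busts 845 g or exceeds an availability limit or fails to beat 615.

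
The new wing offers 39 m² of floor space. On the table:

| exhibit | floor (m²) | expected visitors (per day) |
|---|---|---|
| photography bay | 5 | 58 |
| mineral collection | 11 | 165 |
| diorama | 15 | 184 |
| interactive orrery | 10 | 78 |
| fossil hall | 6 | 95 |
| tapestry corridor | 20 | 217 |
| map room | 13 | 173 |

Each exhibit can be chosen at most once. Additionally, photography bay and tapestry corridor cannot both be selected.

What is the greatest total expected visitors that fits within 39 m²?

Filling by ratio: photography bay + mineral collection + fossil hall + map room for 491, with 4 m² left unused.
Replace photography bay and fossil hall with diorama: the trade gains 31 net, giving 522 at 39 m².

522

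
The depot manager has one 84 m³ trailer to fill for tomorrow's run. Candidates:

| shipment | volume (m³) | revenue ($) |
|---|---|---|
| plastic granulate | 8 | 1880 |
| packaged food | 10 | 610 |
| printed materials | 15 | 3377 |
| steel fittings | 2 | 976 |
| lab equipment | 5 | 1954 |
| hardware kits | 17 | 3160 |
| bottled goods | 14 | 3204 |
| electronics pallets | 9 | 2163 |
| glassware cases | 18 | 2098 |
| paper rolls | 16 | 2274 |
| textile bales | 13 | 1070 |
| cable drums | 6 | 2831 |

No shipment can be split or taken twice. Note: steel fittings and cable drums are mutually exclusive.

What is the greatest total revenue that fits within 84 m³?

19179

Density check — steel fittings 488.00, cable drums 471.83, lab equipment 390.80 are the best per m³.
Best packing: plastic granulate + packaged food + printed materials + lab equipment + hardware kits + bottled goods + electronics pallets + cable drums — 84 m³, 19179 total.
The closest alternative, printed materials + lab equipment + hardware kits + bottled goods + electronics pallets + paper rolls + cable drums, reaches only 18963.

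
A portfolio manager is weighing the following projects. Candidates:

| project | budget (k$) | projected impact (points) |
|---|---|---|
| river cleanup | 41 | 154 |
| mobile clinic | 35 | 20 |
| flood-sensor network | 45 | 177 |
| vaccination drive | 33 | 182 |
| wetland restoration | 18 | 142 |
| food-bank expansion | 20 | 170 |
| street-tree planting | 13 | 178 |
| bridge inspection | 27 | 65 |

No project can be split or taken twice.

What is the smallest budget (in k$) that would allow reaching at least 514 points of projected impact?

66

Minimise k$ subject to total projected impact ≥ 514.
vaccination drive + food-bank expansion + street-tree planting: 530 projected impact at 66 k$.
Any bundle with less than 66 k$ falls short of 514.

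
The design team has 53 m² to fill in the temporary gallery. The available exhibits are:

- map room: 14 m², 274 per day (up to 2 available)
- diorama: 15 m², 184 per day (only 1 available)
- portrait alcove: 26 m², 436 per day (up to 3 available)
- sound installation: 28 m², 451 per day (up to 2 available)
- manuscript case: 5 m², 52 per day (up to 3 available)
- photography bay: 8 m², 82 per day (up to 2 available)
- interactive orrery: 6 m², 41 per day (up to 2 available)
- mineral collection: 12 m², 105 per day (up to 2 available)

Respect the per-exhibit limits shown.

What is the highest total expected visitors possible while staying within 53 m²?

872

Ranking by ratio (expected visitors/m²): map room 19.57, portrait alcove 16.77, sound installation 16.11, diorama 12.27.
Greedy by ratio would take 2×map room + diorama + 2×manuscript case: 53 m² used, total 836.
Dropping 2×map room and diorama and 2×manuscript case frees 53 m²; slotting in 2×portrait alcove (52 m²) lifts the total to 872 at 52 m².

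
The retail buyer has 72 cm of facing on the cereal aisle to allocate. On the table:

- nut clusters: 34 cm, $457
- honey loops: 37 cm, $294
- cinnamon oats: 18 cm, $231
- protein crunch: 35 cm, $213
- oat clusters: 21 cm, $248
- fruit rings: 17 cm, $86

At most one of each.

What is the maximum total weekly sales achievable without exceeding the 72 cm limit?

791

The ratio heuristic lands on nut clusters + cinnamon oats + fruit rings (774) but leaves 3 cm idle.
Dropping cinnamon oats frees 18 cm; slotting in oat clusters (21 cm) lifts the total to 791 at 72 cm.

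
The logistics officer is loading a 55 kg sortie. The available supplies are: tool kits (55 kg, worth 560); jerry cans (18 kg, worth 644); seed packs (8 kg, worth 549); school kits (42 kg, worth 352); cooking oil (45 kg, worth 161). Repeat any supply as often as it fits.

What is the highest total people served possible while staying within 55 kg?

3294

The ratio ordering already packs tightly: 6×seed packs, 48 kg, 3294.
Every other selection either busts 55 kg or fails to beat 3294.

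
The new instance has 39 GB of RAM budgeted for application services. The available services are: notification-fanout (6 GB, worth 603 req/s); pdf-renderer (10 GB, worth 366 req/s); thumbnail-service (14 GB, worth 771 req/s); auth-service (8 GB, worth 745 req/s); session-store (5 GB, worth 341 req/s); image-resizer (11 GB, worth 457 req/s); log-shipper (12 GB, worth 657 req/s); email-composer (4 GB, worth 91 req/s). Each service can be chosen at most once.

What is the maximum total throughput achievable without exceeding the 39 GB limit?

2576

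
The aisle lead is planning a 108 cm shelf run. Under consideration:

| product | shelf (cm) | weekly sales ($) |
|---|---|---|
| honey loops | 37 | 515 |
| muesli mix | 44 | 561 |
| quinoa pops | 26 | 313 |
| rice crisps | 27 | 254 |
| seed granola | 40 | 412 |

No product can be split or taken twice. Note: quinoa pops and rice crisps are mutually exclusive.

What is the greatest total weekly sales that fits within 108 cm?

1389

The ratio ordering already packs tightly: honey loops + muesli mix + quinoa pops, 107 cm, 1389.
The closest alternative, honey loops + muesli mix + rice crisps, reaches only 1330.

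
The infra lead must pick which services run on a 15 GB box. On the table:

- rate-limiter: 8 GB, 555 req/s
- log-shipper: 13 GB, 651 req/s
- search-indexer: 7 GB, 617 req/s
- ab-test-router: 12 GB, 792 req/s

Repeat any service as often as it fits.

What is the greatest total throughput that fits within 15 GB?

1234

Density check — search-indexer 88.14, rate-limiter 69.38, ab-test-router 66.00 are the best per GB.
The ratio ordering already packs tightly: 2×search-indexer, 14 GB, 1234.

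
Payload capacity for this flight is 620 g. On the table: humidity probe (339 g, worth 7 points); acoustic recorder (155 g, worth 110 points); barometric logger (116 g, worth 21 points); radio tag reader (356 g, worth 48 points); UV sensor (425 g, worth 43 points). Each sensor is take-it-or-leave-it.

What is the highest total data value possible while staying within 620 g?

158

Taking the top-ratio sensors first gives humidity probe + acoustic recorder + barometric logger for 138 (610 g).
Replace humidity probe and barometric logger with radio tag reader: the trade gains 20 net, giving 158 at 511 g.
That's the maximum — no swap from here does better than 158.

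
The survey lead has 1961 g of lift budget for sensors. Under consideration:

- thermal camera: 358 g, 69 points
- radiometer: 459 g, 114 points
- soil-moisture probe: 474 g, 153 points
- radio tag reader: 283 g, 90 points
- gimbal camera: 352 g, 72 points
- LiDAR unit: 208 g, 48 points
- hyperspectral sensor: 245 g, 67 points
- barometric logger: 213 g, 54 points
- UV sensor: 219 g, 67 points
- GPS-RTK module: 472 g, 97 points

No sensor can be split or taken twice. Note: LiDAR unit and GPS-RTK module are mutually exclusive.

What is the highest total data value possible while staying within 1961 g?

545

By data value per g: soil-moisture probe 0.32, radio tag reader 0.32, UV sensor 0.31, hyperspectral sensor 0.27 lead.
The ratio ordering already packs tightly: radiometer + soil-moisture probe + radio tag reader + hyperspectral sensor + barometric logger + UV sensor, 1893 g, 545.
The closest alternative, radiometer + soil-moisture probe + radio tag reader + LiDAR unit + hyperspectral sensor + UV sensor, reaches only 539.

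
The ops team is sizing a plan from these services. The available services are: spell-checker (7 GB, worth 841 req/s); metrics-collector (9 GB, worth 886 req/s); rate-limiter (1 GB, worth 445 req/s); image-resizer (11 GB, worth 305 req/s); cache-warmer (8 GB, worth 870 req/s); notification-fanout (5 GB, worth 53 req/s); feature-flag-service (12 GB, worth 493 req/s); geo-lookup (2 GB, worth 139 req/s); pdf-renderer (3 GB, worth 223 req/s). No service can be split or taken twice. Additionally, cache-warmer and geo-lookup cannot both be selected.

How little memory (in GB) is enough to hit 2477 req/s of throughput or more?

22

Need the lightest bundle worth ≥ 2477.
spell-checker + metrics-collector + rate-limiter + geo-lookup + pdf-renderer: 2534 throughput at 22 GB.
No combination under 22 GB hits 2477.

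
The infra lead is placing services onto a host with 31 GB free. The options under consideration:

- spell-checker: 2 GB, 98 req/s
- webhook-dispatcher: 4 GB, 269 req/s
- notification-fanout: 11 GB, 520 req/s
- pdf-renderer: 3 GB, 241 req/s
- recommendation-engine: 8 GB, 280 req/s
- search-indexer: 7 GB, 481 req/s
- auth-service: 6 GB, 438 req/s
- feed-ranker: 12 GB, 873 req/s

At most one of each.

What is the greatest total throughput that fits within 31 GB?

2159

By throughput per GB: pdf-renderer 80.33, auth-service 73.00, feed-ranker 72.75, search-indexer 68.71 lead.
A density-first pass picks spell-checker + pdf-renderer + search-indexer + auth-service + feed-ranker — 2131 at 30 GB.
The 3 GB tied up in pdf-renderer is better spent on webhook-dispatcher — total rises to 2159 (31 GB).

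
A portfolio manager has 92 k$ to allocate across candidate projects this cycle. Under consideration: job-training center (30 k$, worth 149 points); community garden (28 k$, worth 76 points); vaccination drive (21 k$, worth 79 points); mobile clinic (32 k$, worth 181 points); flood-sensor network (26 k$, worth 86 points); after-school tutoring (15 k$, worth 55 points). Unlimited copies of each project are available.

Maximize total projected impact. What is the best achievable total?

479

Taking the top-ratio projects first gives vaccination drive + 2×mobile clinic for 441 (85 k$).
The 53 k$ tied up in vaccination drive and mobile clinic is better spent on 2×job-training center — total rises to 479 (92 k$).
Every other selection either busts 92 k$ or fails to beat 479.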